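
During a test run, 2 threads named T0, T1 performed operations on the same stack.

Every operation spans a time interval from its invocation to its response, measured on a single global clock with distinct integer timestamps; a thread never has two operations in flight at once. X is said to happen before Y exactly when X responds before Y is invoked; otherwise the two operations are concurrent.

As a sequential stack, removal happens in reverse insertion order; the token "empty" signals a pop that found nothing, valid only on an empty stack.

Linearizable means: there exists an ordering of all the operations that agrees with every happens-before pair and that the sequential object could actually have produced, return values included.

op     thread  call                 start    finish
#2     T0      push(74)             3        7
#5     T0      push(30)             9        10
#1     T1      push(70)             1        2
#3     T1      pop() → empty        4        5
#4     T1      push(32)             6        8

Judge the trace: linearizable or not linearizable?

events 1..4 are fine; event 5 — the response of #3 at time 5 — makes the prefix non-linearizable
one real-time candidate order over the 2 completed operations — the stack replay rejects it
no escape via the 1 pending operation (#2): every completion choice fails
e.g. #1, #3 (pending dropped): illegal at step 2, since #3 pop() → empty cannot apply there

not linearizable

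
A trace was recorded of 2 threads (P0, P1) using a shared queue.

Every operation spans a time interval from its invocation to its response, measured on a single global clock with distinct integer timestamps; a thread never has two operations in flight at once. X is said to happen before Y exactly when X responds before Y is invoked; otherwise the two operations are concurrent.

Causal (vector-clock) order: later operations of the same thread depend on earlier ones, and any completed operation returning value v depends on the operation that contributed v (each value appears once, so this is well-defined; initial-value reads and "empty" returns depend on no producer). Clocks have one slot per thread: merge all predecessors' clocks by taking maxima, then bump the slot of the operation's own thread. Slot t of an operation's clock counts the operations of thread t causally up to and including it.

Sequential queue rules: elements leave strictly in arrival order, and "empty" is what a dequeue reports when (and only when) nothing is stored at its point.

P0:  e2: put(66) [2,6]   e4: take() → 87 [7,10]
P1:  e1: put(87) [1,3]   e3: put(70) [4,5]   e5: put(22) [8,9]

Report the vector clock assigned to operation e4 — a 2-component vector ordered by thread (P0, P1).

(2, 1)

root op e1, invoked 1: fresh clock plus P1's own tick → (0, 1)
root op e2, invoked 2: fresh clock plus P0's own tick → (1, 0)
VC(e3, invoked at 4): max of VC(e1)=(0, 1), then +1 on thread P1 → (0, 2)
VC(e5, invoked at 8): max of VC(e3)=(0, 2), then +1 on thread P1 → (0, 3)
VC(e4, invoked at 7): max of VC(e1)=(0, 1), VC(e2)=(1, 0), then +1 on thread P0 → (2, 1)
target: VC(e4) = (2, 1)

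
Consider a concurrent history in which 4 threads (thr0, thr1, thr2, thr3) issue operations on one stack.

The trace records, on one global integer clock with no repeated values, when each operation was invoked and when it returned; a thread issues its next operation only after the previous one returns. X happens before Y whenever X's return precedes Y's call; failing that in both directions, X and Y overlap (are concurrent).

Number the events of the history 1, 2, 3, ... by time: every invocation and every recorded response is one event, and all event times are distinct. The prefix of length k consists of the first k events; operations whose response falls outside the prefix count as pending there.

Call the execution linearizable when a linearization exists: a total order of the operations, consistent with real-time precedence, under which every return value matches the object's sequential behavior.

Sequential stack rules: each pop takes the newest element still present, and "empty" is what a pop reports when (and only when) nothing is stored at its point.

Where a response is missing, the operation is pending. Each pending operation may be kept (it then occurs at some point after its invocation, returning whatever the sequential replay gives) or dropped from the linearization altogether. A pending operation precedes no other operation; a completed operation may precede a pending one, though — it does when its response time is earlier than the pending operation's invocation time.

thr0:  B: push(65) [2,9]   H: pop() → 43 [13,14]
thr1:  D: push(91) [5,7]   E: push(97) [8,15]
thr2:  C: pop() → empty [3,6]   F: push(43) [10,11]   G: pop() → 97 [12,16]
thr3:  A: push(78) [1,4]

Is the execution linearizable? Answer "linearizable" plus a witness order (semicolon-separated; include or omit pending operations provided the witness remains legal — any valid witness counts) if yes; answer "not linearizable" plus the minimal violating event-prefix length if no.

linearizable — witness: C; A; B; D; E; F; H; G

step 1: C pop() → empty — stack <>
step 2: A push(78) — stack <78>
step 3: B push(65) — stack <78,65>
step 4: D push(91) — stack <78,65,91>
step 5: E push(97) — stack <78,65,91,97>
step 6: F push(43) — stack <78,65,91,97,43>
step 7: H pop() → 43 — stack <78,65,91,97>
step 8: G pop() → 97 — stack <78,65,91>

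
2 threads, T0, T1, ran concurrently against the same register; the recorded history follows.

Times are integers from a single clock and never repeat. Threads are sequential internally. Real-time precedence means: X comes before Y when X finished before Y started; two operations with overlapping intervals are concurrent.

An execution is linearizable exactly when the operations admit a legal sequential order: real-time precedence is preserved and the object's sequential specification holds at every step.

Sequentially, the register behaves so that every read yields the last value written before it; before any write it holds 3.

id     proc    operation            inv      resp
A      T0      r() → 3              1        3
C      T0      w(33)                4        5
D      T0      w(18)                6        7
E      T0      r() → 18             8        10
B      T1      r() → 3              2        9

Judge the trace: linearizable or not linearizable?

linearizable

witness order: A, B, C, D, E
step 1: A r() → 3 — value 3
step 2: B r() → 3 — value 3
step 3: C w(33) — value 33
step 4: D w(18) — value 18
step 5: E r() → 18 — value 18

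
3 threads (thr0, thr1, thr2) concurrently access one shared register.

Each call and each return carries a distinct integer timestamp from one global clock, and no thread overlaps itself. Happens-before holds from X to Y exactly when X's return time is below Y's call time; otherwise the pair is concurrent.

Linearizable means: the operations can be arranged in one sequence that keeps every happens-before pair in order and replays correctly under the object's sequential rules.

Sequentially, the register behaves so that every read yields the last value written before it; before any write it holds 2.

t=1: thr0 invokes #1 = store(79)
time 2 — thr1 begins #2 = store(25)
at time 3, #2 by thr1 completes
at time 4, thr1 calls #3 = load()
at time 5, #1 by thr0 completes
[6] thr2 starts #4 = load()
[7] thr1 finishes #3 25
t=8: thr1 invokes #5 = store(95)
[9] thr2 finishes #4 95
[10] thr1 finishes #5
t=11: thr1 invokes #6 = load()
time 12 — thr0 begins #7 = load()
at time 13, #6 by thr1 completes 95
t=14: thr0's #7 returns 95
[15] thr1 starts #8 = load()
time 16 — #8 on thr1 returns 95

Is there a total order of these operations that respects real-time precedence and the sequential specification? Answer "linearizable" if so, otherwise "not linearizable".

linearizable

one valid linearization: #1, #2, #3, #5, #4, #6, #7, #8
step 1: #1 store(79) — value 79
step 2: #2 store(25) — value 25
step 3: #3 load() → 25 — value 25
step 4: #5 store(95) — value 95
step 5: #4 load() → 95 — value 95
step 6: #6 load() → 95 — value 95
step 7: #7 load() → 95 — value 95
step 8: #8 load() → 95 — value 95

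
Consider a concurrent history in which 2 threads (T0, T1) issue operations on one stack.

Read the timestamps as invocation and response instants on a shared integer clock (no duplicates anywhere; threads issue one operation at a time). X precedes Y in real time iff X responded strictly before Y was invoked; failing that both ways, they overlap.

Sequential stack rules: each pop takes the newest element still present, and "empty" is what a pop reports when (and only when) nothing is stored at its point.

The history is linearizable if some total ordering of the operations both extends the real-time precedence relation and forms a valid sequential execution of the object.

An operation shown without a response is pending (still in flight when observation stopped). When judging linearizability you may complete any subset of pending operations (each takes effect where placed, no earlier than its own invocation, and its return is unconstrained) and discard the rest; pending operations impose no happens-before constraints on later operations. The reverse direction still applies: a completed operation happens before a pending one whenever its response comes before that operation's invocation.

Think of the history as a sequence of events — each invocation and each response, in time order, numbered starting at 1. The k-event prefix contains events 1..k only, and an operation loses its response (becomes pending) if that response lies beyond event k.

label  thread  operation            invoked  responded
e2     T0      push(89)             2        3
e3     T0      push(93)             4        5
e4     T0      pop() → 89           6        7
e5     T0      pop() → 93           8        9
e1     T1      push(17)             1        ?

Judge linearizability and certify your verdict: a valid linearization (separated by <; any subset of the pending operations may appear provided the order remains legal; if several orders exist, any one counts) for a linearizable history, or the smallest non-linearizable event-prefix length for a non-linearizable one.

prefix check: 1..6 passes, 1..7 fails once e4's time-7 response joins
exhaustive check: the 3 completed stack ops admit one real-time order; illegal
including or dropping the 1 pending operation (e1) in any combination fails
e.g. e2, e3, e4 (pending dropped): illegal at step 3, since e4 pop() → 89 cannot apply there

not linearizable — minimal violating prefix: 7 events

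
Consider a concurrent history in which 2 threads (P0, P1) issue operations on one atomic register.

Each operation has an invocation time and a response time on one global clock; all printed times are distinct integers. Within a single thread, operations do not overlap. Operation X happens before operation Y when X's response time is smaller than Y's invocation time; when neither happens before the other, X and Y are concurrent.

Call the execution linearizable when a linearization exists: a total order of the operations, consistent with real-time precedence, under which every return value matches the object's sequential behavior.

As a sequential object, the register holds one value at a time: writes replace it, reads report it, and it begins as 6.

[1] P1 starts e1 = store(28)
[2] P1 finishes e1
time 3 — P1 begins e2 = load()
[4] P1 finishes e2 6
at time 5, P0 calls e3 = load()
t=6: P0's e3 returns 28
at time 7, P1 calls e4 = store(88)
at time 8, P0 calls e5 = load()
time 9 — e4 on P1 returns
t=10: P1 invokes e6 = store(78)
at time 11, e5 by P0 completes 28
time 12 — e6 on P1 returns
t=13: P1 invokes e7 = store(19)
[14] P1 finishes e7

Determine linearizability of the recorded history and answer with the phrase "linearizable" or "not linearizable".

already the first 4 events (up to e2's response at time 4) admit no linearization; the first 3 still do
a single order respects real time; the 2 completed atomic register operations fail replay along it
for example e1, e2 fails at step 2: e2 load() → 6 is not legal there

not linearizable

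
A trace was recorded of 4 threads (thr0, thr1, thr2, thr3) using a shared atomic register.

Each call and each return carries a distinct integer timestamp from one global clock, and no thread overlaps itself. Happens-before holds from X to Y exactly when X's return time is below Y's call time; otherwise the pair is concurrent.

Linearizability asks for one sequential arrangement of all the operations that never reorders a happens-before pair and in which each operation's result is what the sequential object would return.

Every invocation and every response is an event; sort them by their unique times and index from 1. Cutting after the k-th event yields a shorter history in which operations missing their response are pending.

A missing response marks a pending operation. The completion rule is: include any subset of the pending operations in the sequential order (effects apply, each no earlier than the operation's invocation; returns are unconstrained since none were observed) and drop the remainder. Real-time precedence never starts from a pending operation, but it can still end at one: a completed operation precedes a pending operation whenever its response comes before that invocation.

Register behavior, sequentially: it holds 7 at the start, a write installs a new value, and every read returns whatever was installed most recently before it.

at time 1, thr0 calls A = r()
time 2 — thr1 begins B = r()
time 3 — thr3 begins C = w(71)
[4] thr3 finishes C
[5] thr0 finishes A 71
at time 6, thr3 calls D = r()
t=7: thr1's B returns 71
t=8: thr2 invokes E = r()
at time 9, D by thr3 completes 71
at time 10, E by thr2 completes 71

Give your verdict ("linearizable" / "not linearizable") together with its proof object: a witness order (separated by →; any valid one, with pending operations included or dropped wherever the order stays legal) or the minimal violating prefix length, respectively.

after step 1 (C w(71)): value 71
after step 2 (A r() → 71): value 71
after step 3 (B r() → 71): value 71
after step 4 (D r() → 71): value 71
after step 5 (E r() → 71): value 71

linearizable — witness: C → A → B → D → E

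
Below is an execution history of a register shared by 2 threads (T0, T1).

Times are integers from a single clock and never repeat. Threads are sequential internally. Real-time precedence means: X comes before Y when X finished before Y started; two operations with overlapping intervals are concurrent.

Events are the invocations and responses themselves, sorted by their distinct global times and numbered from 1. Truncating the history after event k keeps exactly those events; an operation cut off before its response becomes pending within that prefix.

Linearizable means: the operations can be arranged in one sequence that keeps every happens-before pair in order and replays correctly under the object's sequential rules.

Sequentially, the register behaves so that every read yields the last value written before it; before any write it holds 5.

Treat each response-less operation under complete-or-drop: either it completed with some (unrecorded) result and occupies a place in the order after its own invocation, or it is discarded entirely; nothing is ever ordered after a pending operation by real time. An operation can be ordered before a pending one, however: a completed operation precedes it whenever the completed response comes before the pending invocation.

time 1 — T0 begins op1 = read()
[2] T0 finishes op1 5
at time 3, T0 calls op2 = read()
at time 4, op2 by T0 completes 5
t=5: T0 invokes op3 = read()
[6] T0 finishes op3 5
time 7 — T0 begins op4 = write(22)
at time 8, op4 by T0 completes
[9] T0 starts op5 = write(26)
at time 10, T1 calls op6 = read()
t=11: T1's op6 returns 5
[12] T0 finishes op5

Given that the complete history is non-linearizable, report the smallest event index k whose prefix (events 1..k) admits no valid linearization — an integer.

11

events 1..10 are linearizable, e.g. via op1, op2, op3, op4:
1. op1 read() → 5, leaving value 5
2. op2 read() → 5, leaving value 5
3. op3 read() → 5, leaving value 5
4. op4 write(22), leaving value 22
adding event 11 (op6 responds at 11) leaves no legal real-time order
include/drop combinations of the 1 pending operation (op5) were all tried; none helps
e.g. op1, op2, op3, op4, op6 (pending dropped): illegal at step 5, since op6 read() → 5 cannot apply there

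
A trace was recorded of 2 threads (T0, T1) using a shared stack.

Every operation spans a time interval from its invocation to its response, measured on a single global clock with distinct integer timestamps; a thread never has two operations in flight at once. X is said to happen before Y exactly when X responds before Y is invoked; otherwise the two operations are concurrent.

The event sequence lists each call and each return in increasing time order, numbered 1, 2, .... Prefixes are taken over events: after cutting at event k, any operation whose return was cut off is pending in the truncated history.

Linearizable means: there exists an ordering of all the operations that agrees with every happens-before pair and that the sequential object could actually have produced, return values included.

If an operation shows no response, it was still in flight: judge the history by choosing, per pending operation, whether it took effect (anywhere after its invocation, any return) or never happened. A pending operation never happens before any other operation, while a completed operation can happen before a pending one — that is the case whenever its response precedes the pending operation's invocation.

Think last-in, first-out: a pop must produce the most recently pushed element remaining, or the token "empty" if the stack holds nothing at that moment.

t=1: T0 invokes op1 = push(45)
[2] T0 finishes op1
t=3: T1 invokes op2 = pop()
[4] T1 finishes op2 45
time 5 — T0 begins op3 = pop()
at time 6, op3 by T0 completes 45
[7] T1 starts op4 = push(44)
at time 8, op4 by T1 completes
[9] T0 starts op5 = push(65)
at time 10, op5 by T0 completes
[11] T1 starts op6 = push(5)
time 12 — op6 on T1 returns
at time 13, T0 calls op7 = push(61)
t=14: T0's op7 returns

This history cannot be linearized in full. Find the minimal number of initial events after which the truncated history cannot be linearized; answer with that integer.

events 1..5 are linearizable, e.g. via op1, op2:
step 1: op1 push(45) — stack <45>
step 2: op2 pop() → 45 — stack <>
adding event 6 (op3 responds at 6) leaves no legal real-time order
one such order, op1, op2, op3, breaks at step 3 where op3 pop() → 45 is illegal

6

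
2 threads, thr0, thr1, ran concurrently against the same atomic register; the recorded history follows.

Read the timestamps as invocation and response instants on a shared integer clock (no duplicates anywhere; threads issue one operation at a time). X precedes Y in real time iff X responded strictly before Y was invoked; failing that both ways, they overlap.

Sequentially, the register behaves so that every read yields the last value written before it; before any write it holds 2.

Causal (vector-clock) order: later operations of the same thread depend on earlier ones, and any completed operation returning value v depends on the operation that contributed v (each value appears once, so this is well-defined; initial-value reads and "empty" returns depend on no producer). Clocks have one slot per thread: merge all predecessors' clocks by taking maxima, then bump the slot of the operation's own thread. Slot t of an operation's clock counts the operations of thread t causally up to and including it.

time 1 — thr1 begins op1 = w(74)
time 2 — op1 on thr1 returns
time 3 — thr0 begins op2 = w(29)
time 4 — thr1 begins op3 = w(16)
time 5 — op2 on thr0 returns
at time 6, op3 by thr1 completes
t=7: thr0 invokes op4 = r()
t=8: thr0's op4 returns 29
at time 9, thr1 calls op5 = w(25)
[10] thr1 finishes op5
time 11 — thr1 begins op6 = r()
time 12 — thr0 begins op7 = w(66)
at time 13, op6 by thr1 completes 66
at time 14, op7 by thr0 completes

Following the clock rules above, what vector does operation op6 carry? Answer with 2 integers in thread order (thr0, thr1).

root op op1, invoked 1: fresh clock plus thr1's own tick → (0, 1)
root op op2, invoked 3: fresh clock plus thr0's own tick → (1, 0)
invoked at 4, op3 merges VC(op1)=(0, 1) and bumps thr1's slot → (0, 2)
invoked at 7, op4 merges VC(op2)=(1, 0) and bumps thr0's slot → (2, 0)
invoked at 9, op5 merges VC(op3)=(0, 2) and bumps thr1's slot → (0, 3)
invoked at 12, op7 merges VC(op4)=(2, 0) and bumps thr0's slot → (3, 0)
invoked at 11, op6 merges VC(op5)=(0, 3), VC(op7)=(3, 0) and bumps thr1's slot → (3, 4)
target: VC(op6) = (3, 4)

(3, 4)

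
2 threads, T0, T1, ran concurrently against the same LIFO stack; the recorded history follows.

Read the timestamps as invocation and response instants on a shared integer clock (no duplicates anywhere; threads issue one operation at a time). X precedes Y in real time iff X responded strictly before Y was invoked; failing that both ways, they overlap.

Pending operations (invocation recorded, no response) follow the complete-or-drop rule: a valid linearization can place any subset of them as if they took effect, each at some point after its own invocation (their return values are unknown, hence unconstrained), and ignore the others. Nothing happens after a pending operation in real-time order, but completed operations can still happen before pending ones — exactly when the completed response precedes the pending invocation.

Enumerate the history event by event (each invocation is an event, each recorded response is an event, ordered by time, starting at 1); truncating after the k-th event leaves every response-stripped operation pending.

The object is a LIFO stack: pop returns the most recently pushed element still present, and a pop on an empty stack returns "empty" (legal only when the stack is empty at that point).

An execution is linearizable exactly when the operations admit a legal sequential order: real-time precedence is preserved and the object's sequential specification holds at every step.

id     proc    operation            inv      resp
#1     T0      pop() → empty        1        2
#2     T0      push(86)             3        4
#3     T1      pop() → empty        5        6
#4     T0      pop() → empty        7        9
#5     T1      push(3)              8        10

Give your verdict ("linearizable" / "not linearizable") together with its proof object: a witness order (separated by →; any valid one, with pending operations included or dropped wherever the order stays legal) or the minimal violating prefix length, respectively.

prefix check: 1..5 passes, 1..6 fails once #3's time-6 response joins
exactly one order of the 3 completed ops respects real time; the LIFO stack replay fails
for example #1, #2, #3 fails at step 3: #3 pop() → empty is not legal there

not linearizable — minimal violating prefix: 6 events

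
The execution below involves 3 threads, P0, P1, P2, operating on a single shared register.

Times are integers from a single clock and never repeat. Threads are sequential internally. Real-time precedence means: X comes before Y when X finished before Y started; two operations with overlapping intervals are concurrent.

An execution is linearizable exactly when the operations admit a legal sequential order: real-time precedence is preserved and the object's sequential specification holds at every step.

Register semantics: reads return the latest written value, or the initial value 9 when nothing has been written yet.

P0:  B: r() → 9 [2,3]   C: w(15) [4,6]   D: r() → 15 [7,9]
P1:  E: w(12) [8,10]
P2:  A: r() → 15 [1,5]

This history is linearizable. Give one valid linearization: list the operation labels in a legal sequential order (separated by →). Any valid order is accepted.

B → C → A → D → E

1. B r() → 9, leaving value 9
2. C w(15), leaving value 15
3. A r() → 15, leaving value 15
4. D r() → 15, leaving value 15
5. E w(12), leaving value 12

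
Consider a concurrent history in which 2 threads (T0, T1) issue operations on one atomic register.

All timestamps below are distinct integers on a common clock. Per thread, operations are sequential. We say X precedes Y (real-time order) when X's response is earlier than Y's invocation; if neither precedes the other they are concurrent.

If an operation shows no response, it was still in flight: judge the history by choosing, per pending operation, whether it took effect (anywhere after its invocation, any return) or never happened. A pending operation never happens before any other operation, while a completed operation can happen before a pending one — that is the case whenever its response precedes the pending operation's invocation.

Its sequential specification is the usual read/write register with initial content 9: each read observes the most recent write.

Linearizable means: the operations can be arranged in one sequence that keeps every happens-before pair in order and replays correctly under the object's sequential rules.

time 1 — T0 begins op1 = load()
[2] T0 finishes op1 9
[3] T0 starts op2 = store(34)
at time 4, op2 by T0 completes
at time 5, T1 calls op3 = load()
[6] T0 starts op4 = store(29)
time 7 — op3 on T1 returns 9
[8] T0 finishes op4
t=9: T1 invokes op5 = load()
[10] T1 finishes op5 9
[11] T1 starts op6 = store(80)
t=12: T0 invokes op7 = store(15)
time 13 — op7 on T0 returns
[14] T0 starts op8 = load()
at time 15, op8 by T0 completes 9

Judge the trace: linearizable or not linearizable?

not linearizable

cut after 6 events: linearizable; cut after 7 events (op3 responds, time 7): not linearizable
exhaustive check: the 3 completed atomic register ops admit one real-time order; illegal
no escape via the 1 pending operation (op4): every completion choice fails
take op1, op2, op3 (pending dropped): step 3 already fails, because op3 load() → 9 cannot occur there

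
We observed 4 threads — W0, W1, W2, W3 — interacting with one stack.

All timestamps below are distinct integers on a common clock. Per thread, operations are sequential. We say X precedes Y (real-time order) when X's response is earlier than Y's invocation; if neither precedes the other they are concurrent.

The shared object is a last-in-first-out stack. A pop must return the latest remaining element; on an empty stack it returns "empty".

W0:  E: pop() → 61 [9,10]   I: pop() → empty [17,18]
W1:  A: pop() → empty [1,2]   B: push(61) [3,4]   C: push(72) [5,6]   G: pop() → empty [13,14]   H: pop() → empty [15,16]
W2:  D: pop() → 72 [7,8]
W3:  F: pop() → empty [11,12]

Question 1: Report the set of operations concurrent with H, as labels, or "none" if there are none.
none

H spans [15,16]; an op avoiding the whole window 15..16 is ordered, any other is concurrent
A [1,2]: before
B [3,4]: before
C [5,6]: before
D [7,8]: before
E [9,10]: before
F [11,12]: before
G [13,14]: before
I [17,18]: after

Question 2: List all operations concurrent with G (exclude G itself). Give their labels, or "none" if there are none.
none

G runs from 13 to 14; window-overlapping ops are concurrent
A [1,2]: before
B [3,4]: before
C [5,6]: before
D [7,8]: before
E [9,10]: before
F [11,12]: before
H [15,16]: after
I [17,18]: after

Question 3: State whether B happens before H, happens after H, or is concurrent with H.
before

B spans [3,4], H spans [15,16]
resp(B)=4 < inv(H)=15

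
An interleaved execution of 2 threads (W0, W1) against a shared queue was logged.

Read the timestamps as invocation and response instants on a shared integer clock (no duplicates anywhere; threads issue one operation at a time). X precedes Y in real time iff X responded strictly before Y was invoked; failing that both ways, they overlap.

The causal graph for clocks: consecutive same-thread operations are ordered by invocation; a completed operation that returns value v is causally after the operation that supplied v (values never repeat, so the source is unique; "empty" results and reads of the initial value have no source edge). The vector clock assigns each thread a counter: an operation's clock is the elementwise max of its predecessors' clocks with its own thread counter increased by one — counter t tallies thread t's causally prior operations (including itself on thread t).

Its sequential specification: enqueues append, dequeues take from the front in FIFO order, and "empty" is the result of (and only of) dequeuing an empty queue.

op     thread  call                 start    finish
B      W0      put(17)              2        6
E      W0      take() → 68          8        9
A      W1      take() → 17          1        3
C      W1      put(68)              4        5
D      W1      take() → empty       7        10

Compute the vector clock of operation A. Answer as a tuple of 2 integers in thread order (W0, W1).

(1, 1)

root op B, invoked 2: fresh clock plus W0's own tick → (1, 0)
from VC(B)=(1, 0), A (invoked 1) maxes components and bumps W1 → (1, 1)
from VC(A)=(1, 1), C (invoked 4) maxes components and bumps W1 → (1, 2)
from VC(C)=(1, 2), D (invoked 7) maxes components and bumps W1 → (1, 3)
from VC(B)=(1, 0), VC(C)=(1, 2), E (invoked 8) maxes components and bumps W0 → (2, 2)
target: VC(A) = (1, 1)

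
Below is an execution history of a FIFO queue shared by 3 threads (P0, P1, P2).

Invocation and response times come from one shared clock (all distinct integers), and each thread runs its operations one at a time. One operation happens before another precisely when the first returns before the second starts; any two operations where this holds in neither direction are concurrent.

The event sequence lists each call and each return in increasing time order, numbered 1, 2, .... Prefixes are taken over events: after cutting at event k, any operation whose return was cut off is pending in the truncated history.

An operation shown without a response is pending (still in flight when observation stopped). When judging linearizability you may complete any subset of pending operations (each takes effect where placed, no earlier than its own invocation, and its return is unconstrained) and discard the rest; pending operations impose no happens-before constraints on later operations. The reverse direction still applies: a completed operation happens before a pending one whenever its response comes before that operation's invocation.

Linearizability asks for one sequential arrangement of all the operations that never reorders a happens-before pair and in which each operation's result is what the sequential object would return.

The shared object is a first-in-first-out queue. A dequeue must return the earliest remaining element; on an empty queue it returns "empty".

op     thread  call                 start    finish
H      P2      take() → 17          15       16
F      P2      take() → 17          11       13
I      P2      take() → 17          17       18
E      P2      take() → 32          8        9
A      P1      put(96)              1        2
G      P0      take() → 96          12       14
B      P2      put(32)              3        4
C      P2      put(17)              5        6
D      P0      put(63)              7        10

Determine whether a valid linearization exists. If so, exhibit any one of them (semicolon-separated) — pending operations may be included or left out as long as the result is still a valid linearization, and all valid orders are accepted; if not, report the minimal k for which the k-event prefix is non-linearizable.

not linearizable — minimal violating prefix: 9 events

prefix check: 1..8 passes, 1..9 fails once E's time-9 response joins
one real-time candidate order over the 4 completed operations — the FIFO queue replay rejects it
every completion of the 1 pending operation (D) was checked; none linearizes
sample order A, B, C, E (pending dropped) stalls at step 4 — E take() → 32 has no legal effect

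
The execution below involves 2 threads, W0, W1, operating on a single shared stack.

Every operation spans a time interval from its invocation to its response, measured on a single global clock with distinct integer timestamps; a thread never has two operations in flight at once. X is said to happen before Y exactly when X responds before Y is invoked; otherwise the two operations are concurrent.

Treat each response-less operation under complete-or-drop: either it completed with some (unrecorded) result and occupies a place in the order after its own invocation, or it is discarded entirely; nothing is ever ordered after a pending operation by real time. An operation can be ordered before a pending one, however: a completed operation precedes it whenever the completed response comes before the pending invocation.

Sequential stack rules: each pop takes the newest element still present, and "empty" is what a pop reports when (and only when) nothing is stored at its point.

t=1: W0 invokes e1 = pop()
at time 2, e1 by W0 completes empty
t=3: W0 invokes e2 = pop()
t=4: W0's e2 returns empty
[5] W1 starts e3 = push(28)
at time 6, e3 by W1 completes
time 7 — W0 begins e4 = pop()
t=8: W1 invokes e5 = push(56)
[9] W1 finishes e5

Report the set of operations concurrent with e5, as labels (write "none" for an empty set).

e5 spans [8,9]; an op avoiding the whole window 8..9 is ordered, any other is concurrent
e1 [1,2]: before
e2 [3,4]: before
e3 [5,6]: before
e4 [7,…): concurrent

e4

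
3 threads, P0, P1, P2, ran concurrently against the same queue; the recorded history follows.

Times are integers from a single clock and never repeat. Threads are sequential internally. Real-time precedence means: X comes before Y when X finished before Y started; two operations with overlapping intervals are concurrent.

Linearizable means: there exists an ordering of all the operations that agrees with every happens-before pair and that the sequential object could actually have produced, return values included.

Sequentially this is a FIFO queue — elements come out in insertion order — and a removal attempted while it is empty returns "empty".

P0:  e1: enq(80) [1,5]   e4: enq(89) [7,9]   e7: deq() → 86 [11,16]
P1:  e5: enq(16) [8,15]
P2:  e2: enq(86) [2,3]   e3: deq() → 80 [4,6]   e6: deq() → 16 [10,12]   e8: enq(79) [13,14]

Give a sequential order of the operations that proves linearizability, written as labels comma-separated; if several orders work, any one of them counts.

e1, e2, e3, e5, e4, e7, e6, e8

after step 1 (e1 enq(80)): queue <80>
after step 2 (e2 enq(86)): queue <80,86>
after step 3 (e3 deq() → 80): queue <86>
after step 4 (e5 enq(16)): queue <86,16>
after step 5 (e4 enq(89)): queue <86,16,89>
after step 6 (e7 deq() → 86): queue <16,89>
after step 7 (e6 deq() → 16): queue <89>
after step 8 (e8 enq(79)): queue <89,79>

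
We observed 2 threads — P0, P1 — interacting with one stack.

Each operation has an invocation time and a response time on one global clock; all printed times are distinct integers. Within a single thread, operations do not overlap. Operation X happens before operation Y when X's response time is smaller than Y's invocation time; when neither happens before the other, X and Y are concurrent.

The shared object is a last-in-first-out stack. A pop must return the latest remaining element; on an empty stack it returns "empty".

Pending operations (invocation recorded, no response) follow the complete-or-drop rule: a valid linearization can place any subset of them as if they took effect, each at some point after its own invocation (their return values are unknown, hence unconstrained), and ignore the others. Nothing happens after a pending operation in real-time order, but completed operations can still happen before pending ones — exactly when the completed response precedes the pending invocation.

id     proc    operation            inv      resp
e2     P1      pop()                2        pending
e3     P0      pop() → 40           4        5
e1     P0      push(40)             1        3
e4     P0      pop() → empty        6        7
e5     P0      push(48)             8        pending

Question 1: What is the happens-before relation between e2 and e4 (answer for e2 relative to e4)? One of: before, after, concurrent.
concurrent

e2 spans [2,…), e4 spans [6,7]
the intervals overlap in both directions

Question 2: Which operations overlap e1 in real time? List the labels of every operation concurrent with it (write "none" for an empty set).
e2

e1 runs from 1 to 3; window-overlapping ops are concurrent
e2 [2,…): concurrent
e3 [4,5]: after
e4 [6,7]: after
e5 [8,…): after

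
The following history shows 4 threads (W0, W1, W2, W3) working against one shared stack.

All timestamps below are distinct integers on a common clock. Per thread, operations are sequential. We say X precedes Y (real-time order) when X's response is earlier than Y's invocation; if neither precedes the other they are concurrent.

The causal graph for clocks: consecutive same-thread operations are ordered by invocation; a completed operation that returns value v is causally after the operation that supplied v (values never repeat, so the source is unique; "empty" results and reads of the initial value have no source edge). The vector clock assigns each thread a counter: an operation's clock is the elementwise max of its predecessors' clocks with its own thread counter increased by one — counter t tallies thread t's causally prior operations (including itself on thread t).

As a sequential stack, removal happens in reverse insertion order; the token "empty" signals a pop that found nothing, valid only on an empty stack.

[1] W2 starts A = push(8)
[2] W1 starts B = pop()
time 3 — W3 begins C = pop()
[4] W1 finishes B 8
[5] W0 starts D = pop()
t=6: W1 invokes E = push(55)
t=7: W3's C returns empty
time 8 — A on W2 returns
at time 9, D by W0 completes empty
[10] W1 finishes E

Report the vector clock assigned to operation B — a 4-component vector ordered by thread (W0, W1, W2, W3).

(0, 1, 1, 0)

no predecessors for C (invoked 3): W3 increments from zero → (0, 0, 0, 1)
no predecessors for A (invoked 1): W2 increments from zero → (0, 0, 1, 0)
no predecessors for D (invoked 5): W0 increments from zero → (1, 0, 0, 0)
invoked at 2, B merges VC(A)=(0, 0, 1, 0) and bumps W1's slot → (0, 1, 1, 0)
invoked at 6, E merges VC(B)=(0, 1, 1, 0) and bumps W1's slot → (0, 2, 1, 0)
target: VC(B) = (0, 1, 1, 0)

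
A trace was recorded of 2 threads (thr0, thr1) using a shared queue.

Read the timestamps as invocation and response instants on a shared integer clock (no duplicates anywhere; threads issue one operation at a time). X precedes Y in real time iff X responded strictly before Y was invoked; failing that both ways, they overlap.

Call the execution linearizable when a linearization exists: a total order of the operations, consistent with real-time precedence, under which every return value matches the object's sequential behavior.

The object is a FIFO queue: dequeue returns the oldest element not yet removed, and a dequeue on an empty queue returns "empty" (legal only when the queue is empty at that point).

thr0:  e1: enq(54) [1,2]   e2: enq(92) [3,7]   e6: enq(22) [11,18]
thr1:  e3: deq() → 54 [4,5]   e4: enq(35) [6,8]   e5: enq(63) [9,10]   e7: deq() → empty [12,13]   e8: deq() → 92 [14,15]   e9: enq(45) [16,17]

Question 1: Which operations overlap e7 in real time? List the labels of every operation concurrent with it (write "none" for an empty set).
e6

e7 runs from 12 to 13; window-overlapping ops are concurrent
e1 [1,2]: before
e2 [3,7]: before
e3 [4,5]: before
e4 [6,8]: before
e5 [9,10]: before
e6 [11,18]: concurrent
e8 [14,15]: after
e9 [16,17]: after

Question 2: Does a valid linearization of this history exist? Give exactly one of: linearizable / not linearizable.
not linearizable

cut after 12 events: linearizable; cut after 13 events (e7 responds, time 13): not linearizable
3 orders of the 6 completed queue ops respect real time; none is legal
every completion of the 1 pending operation (e6) was checked; none linearizes
for example e1, e2, e3, e4, e5, e7 (pending dropped) fails at step 6: e7 deq() → empty is not legal there
for example e1, e3, e2, e4, e5, e7 (pending dropped) fails at step 6: e7 deq() → empty is not legal there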